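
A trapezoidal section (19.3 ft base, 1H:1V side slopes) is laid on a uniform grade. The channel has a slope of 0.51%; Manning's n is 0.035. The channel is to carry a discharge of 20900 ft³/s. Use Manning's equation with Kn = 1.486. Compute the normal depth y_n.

y_n = 26.9 ft

Manning's equation rearranged: A R^(2/3) = nQ / (1.486·√S) = 0.035 × 20900 / (1.486 × √0.0051) = 6893.
Trying y = 18.4 ft: A R^(2/3) = 3160 — low.
Trying y = 33.2 ft: A R^(2/3) = 10790 — high.
Trying y = 26.9 ft: A R^(2/3) = 6881 — close enough.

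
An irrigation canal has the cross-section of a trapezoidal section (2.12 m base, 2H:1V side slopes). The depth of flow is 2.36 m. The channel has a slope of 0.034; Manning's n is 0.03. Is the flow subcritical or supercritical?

supercritical

With bottom width b = 2.12 m and side slope z = 2: A = (b + zy)y = (2.12 + 2×2.36)×2.36 = 16.14 m²; P = b + 2y√(1+z²) = 2.12 + 2×2.36×2.236 = 12.67 m.
Hydraulic radius R = A/P = 16.14/12.67 = 1.274 m.
V = (1/n) R^(2/3) √S = (1/0.03) × 1.274^(2/3) × √0.034 = 7.222 m/s. Hydraulic depth D_h = A/T = 16.14/11.56 = 1.396 m.
Froude number Fr = V/√(g·D_h) = 7.222/√(9.81×1.396) = 1.95, which is greater than 1, so the flow is supercritical.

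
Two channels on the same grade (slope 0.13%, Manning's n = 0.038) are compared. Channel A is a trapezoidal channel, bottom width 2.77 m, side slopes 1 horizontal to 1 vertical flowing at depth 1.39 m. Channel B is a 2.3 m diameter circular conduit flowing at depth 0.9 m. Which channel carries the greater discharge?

channel A

Channel A: With bottom width b = 2.77 m and side slope z = 1: A = (b + zy)y = (2.77 + 1×1.39)×1.39 = 5.782 m²; P = b + 2y√(1+z²) = 2.77 + 2×1.39×1.414 = 6.702 m. Hydraulic radius R = A/P = 5.782/6.702 = 0.8628 m. Q_A = (1/0.038)·5.782·0.8628^(2/3)·√0.0013 = 4.973 m³/s.
Channel B: For a circular section of diameter D = 2.3 m at depth y = 0.9 m, the central angle is θ = 2 arccos(1 − 2y/D) = 2.703 rad. Then A = (D²/8)(θ − sin θ) = 1.507 m² and P = Dθ/2 = 3.109 m. Hydraulic radius R = A/P = 1.507/3.109 = 0.4847 m. Q_B = (1/0.038)·1.507·0.4847^(2/3)·√0.0013 = 0.8823 m³/s.
Q_A = 4.973 m³/s vs Q_B = 0.8823 m³/s, so channel A carries more.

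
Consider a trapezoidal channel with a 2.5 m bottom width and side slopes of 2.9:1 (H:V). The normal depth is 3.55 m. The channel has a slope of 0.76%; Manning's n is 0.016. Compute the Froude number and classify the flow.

supercritical

With bottom width b = 2.5 m and side slope z = 2.9: A = (b + zy)y = (2.5 + 2.9×3.55)×3.55 = 45.42 m²; P = b + 2y√(1+z²) = 2.5 + 2×3.55×3.068 = 24.28 m.
Hydraulic radius R = A/P = 45.42/24.28 = 1.871 m.
V = (1/n) R^(2/3) √S = (1/0.016) × 1.871^(2/3) × √0.0076 = 8.272 m/s. Hydraulic depth D_h = A/T = 45.42/23.09 = 1.967 m.
Froude number Fr = V/√(g·D_h) = 8.272/√(9.81×1.967) = 1.88, which is greater than 1, so the flow is supercritical.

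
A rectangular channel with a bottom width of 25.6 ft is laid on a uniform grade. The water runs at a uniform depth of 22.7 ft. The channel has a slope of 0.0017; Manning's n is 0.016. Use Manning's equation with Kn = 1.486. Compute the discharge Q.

Q = 9040 ft³/s

Flow area A = b·y = 25.6 × 22.7 = 581.1 ft². Wetted perimeter P = b + 2y = 25.6 + 2×22.7 = 71 ft.
Hydraulic radius R = A/P = 581.1/71 = 8.185 ft.
Manning's equation: Q = (1.486/n) A R^(2/3) S^(1/2) = (1.486/0.016) × 581.1 × 8.185^(2/3) × 0.0017^(1/2) = 9040 ft³/s.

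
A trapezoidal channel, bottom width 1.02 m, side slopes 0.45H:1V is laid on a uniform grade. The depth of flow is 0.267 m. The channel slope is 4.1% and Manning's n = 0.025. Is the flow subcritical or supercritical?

With bottom width b = 1.02 m and side slope z = 0.45: A = (b + zy)y = (1.02 + 0.45×0.267)×0.267 = 0.3044 m²; P = b + 2y√(1+z²) = 1.02 + 2×0.267×1.097 = 1.606 m.
Hydraulic radius R = A/P = 0.3044/1.606 = 0.1896 m.
V = (1/n) R^(2/3) √S = (1/0.025) × 0.1896^(2/3) × √0.041 = 2.673 m/s. Hydraulic depth D_h = A/T = 0.3044/1.26 = 0.2415 m.
Froude number Fr = V/√(g·D_h) = 2.673/√(9.81×0.2415) = 1.74, which is greater than 1, so the flow is supercritical.

supercritical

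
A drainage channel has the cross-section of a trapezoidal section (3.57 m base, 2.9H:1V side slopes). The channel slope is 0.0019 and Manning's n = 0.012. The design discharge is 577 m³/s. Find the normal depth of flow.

Manning's equation rearranged: A R^(2/3) = nQ / (1·√S) = 0.012 × 577 / (√0.0019) = 158.8.
Try y = 5.78 m: A R^(2/3) = 245 — high.
Try y = 3.45 m: A R^(2/3) = 71.68 — low.
Try y = 4.83 m: A R^(2/3) = 158.7 — close enough.

y_n = 4.83 m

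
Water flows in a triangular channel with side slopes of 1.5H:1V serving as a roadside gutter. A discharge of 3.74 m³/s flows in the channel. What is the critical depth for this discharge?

At critical depth, Q² T / (g A³) = 1, i.e. A³/T = Q²/g = 3.74²/9.81 = 1.426.
At y = 0.738 m: A³/T = 0.2463 — too small.
At y = 1.05 m: A³/T = 1.436 — ≈ 1.426.

y_c = 1.05 m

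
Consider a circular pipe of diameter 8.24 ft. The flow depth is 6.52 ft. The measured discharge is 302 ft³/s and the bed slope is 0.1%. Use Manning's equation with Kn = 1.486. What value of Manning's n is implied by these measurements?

For a circular section of diameter D = 8.24 ft at depth y = 6.52 ft, the central angle is θ = 2 arccos(1 − 2y/D) = 4.385 rad. Then A = (D²/8)(θ − sin θ) = 45.26 ft² and P = Dθ/2 = 18.07 ft.
Hydraulic radius R = A/P = 45.26/18.07 = 2.505 ft.
Rearranging Manning's equation: n = (1.486/Q) A R^(2/3) S^(1/2) = (1.486/302) × 45.26 × 2.505^(2/3) × √0.001 = 0.013.

n = 0.013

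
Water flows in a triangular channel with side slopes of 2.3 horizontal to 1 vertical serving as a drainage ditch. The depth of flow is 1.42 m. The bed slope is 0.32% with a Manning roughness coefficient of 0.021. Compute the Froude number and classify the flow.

subcritical

For a triangular section with side slope z = 2.3: A = zy² = 2.3×1.42² = 4.638 m²; P = 2y√(1+z²) = 2×1.42×2.508 = 7.123 m.
Hydraulic radius R = A/P = 4.638/7.123 = 0.6511 m.
V = (1/n) R^(2/3) √S = (1/0.021) × 0.6511^(2/3) × √0.0032 = 2.024 m/s. Hydraulic depth D_h = A/T = 4.638/6.532 = 0.71 m.
Froude number Fr = V/√(g·D_h) = 2.024/√(9.81×0.71) = 0.767, which is less than 1, so the flow is subcritical.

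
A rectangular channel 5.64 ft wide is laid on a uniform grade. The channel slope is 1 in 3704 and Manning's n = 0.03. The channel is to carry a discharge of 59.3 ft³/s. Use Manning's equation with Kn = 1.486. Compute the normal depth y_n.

y_n = 7.93 ft

Manning's equation rearranged: A R^(2/3) = nQ / (1.486·√S) = 0.03 × 59.3 / (1.486 × √0.00027) = 72.86.
Try y = 6.63 ft: A R^(2/3) = 58.93 — short.
Try y = 9.47 ft: A R^(2/3) = 89.6 — over.
Try y = 7.93 ft: A R^(2/3) = 72.88 — matches.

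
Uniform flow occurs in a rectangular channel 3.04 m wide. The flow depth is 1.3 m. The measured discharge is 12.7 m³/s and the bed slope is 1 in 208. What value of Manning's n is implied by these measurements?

Flow area A = b·y = 3.04 × 1.3 = 3.952 m². Wetted perimeter P = b + 2y = 3.04 + 2×1.3 = 5.64 m.
Hydraulic radius R = A/P = 3.952/5.64 = 0.7007 m.
Rearranging Manning's equation: n = (1/Q) A R^(2/3) S^(1/2) = (1/12.7) × 3.952 × 0.7007^(2/3) × √0.004808 = 0.017.

n = 0.017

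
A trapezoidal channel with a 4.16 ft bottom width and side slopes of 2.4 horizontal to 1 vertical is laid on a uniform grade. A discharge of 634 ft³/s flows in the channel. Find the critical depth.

y_c = 4.55 ft

At critical depth, Q² T / (g A³) = 1, i.e. A³/T = Q²/g = 634²/32.2 = 12480.
Trying y = 4.94 ft: A³/T = 17770 — high.
Trying y = 4.55 ft: A³/T = 12420 — close enough.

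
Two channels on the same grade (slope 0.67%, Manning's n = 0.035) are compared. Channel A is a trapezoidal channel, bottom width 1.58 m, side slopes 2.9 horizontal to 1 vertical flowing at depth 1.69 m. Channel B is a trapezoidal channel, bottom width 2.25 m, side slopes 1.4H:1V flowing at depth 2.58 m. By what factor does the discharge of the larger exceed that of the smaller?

1.8

Channel A: With bottom width b = 1.58 m and side slope z = 2.9: A = (b + zy)y = (1.58 + 2.9×1.69)×1.69 = 10.95 m²; P = b + 2y√(1+z²) = 1.58 + 2×1.69×3.068 = 11.95 m. Hydraulic radius R = A/P = 10.95/11.95 = 0.9167 m. Q_A = (1/0.035)·10.95·0.9167^(2/3)·√0.0067 = 24.17 m³/s.
Channel B: With bottom width b = 2.25 m and side slope z = 1.4: A = (b + zy)y = (2.25 + 1.4×2.58)×2.58 = 15.12 m²; P = b + 2y√(1+z²) = 2.25 + 2×2.58×1.72 = 11.13 m. Hydraulic radius R = A/P = 15.12/11.13 = 1.359 m. Q_B = (1/0.035)·15.12·1.359^(2/3)·√0.0067 = 43.4 m³/s.
The larger discharge is 43.4 m³/s and the smaller is 24.17 m³/s; the ratio is 1.8.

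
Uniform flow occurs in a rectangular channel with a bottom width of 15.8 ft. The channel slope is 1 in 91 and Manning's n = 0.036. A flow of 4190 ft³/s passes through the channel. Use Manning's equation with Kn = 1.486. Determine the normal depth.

y_n = 19.4 ft

Manning's equation rearranged: A R^(2/3) = nQ / (1.486·√S) = 0.036 × 4190 / (1.486 × √0.01099) = 968.3.
Trying y = 14.1 ft: A R^(2/3) = 656.9 — low.
Trying y = 22.7 ft: A R^(2/3) = 1166 — high.
Trying y = 19.4 ft: A R^(2/3) = 968.2 — ≈ 968.3.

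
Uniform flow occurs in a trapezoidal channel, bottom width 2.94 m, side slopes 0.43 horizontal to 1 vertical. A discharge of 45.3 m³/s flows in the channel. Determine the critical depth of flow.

At critical depth, Q² T / (g A³) = 1, i.e. A³/T = Q²/g = 45.3²/9.81 = 209.2.
Try y = 2.16 m: A³/T = 121.6 — low.
Try y = 2.54 m: A³/T = 209.6 — close enough.

y_c = 2.54 m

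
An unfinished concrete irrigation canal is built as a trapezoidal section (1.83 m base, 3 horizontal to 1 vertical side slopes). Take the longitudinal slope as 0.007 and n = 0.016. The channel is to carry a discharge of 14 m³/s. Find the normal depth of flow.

Manning's equation rearranged: A R^(2/3) = nQ / (1·√S) = 0.016 × 14 / (√0.007) = 2.677.
Trying y = 0.733 m: A R^(2/3) = 1.752 — low.
Trying y = 1.1 m: A R^(2/3) = 4.2 — high.
Trying y = 0.895 m: A R^(2/3) = 2.678 — ≈ 2.677.

y_n = 0.895 m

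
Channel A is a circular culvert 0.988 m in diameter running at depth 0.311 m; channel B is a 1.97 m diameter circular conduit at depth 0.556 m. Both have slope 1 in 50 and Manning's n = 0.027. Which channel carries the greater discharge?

Channel A: For a circular section of diameter D = 0.988 m at depth y = 0.311 m, the central angle is θ = 2 arccos(1 − 2y/D) = 2.383 rad. Then A = (D²/8)(θ − sin θ) = 0.2068 m² and P = Dθ/2 = 1.177 m. Hydraulic radius R = A/P = 0.2068/1.177 = 0.1757 m. Q_A = (1/0.027)·0.2068·0.1757^(2/3)·√0.02 = 0.3397 m³/s.
Channel B: For a circular section of diameter D = 1.97 m at depth y = 0.556 m, the central angle is θ = 2 arccos(1 − 2y/D) = 2.24 rad. Then A = (D²/8)(θ − sin θ) = 0.7064 m² and P = Dθ/2 = 2.207 m. Hydraulic radius R = A/P = 0.7064/2.207 = 0.3201 m. Q_B = (1/0.027)·0.7064·0.3201^(2/3)·√0.02 = 1.732 m³/s.
Q_A = 0.3397 m³/s vs Q_B = 1.732 m³/s, so channel B carries more.

channel B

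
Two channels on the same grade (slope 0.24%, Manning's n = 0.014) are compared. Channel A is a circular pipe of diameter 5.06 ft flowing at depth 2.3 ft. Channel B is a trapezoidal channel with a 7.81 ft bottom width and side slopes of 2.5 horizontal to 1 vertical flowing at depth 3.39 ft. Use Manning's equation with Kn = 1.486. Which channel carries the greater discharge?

channel B

Channel A: For a circular section of diameter D = 5.06 ft at depth y = 2.3 ft, the central angle is θ = 2 arccos(1 − 2y/D) = 2.96 rad. Then A = (D²/8)(θ − sin θ) = 8.892 ft² and P = Dθ/2 = 7.488 ft. Hydraulic radius R = A/P = 8.892/7.488 = 1.188 ft. Q_A = (1.486/0.014)·8.892·1.188^(2/3)·√0.0024 = 51.86 ft³/s.
Channel B: With bottom width b = 7.81 ft and side slope z = 2.5: A = (b + zy)y = (7.81 + 2.5×3.39)×3.39 = 55.21 ft²; P = b + 2y√(1+z²) = 7.81 + 2×3.39×2.693 = 26.07 ft. Hydraulic radius R = A/P = 55.21/26.07 = 2.118 ft. Q_B = (1.486/0.014)·55.21·2.118^(2/3)·√0.0024 = 473.4 ft³/s.
Q_A = 51.86 ft³/s vs Q_B = 473.4 ft³/s, so channel B carries more.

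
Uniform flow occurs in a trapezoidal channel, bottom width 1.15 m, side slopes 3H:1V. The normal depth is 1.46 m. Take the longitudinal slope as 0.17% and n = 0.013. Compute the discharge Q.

Q = 21.7 m³/s

With bottom width b = 1.15 m and side slope z = 3: A = (b + zy)y = (1.15 + 3×1.46)×1.46 = 8.074 m²; P = b + 2y√(1+z²) = 1.15 + 2×1.46×3.162 = 10.38 m.
Hydraulic radius R = A/P = 8.074/10.38 = 0.7775 m.
Manning's equation: Q = (1/n) A R^(2/3) S^(1/2) = (1/0.013) × 8.074 × 0.7775^(2/3) × 0.0017^(1/2) = 21.7 m³/s.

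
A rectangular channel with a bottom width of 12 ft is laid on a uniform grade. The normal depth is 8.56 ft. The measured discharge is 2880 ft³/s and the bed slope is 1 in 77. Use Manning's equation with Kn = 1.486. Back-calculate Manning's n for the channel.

Flow area A = b·y = 12 × 8.56 = 102.7 ft². Wetted perimeter P = b + 2y = 12 + 2×8.56 = 29.12 ft.
Hydraulic radius R = A/P = 102.7/29.12 = 3.527 ft.
Rearranging Manning's equation: n = (1.486/Q) A R^(2/3) S^(1/2) = (1.486/2880) × 102.7 × 3.527^(2/3) × √0.01299 = 0.014.

n = 0.014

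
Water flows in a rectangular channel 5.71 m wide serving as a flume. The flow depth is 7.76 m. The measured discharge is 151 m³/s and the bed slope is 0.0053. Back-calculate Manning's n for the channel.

Flow area A = b·y = 5.71 × 7.76 = 44.31 m². Wetted perimeter P = b + 2y = 5.71 + 2×7.76 = 21.23 m.
Hydraulic radius R = A/P = 44.31/21.23 = 2.087 m.
Rearranging Manning's equation: n = (1/Q) A R^(2/3) S^(1/2) = (1/151) × 44.31 × 2.087^(2/3) × √0.0053 = 0.0349.

n = 0.0349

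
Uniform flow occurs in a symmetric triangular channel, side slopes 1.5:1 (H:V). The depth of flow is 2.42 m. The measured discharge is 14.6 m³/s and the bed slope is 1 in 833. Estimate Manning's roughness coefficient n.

n = 0.0209

For a triangular section with side slope z = 1.5: A = zy² = 1.5×2.42² = 8.785 m²; P = 2y√(1+z²) = 2×2.42×1.803 = 8.725 m.
Hydraulic radius R = A/P = 8.785/8.725 = 1.007 m.
Rearranging Manning's equation: n = (1/Q) A R^(2/3) S^(1/2) = (1/14.6) × 8.785 × 1.007^(2/3) × √0.0012 = 0.0209.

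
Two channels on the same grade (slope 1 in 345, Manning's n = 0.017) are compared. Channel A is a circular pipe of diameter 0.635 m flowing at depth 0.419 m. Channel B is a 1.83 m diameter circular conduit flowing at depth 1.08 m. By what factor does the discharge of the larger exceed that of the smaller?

14.3

Channel A: For a circular section of diameter D = 0.635 m at depth y = 0.419 m, the central angle is θ = 2 arccos(1 − 2y/D) = 3.792 rad. Then A = (D²/8)(θ − sin θ) = 0.2217 m² and P = Dθ/2 = 1.204 m. Hydraulic radius R = A/P = 0.2217/1.204 = 0.1841 m. Q_A = (1/0.017)·0.2217·0.1841^(2/3)·√0.002899 = 0.2272 m³/s.
Channel B: For a circular section of diameter D = 1.83 m at depth y = 1.08 m, the central angle is θ = 2 arccos(1 − 2y/D) = 3.504 rad. Then A = (D²/8)(θ − sin θ) = 1.615 m² and P = Dθ/2 = 3.206 m. Hydraulic radius R = A/P = 1.615/3.206 = 0.5038 m. Q_B = (1/0.017)·1.615·0.5038^(2/3)·√0.002899 = 3.239 m³/s.
The larger discharge is 3.239 m³/s and the smaller is 0.2272 m³/s; the ratio is 14.3.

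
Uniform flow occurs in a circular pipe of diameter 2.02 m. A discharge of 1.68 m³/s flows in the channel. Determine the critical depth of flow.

y_c = 0.607 m

At critical depth, Q² T / (g A³) = 1, i.e. A³/T = Q²/g = 1.68²/9.81 = 0.2877.
At y = 0.538 m: A³/T = 0.1799 — low.
At y = 0.607 m: A³/T = 0.2874 — close enough.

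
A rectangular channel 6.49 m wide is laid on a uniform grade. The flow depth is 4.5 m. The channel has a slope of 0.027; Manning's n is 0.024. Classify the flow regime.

Flow area A = b·y = 6.49 × 4.5 = 29.21 m². Wetted perimeter P = b + 2y = 6.49 + 2×4.5 = 15.49 m.
Hydraulic radius R = A/P = 29.21/15.49 = 1.885 m.
V = (1/n) R^(2/3) √S = (1/0.024) × 1.885^(2/3) × √0.027 = 10.45 m/s. Hydraulic depth D_h = A/T = 29.21/6.49 = 4.5 m.
Froude number Fr = V/√(g·D_h) = 10.45/√(9.81×4.5) = 1.57, which is greater than 1, so the flow is supercritical.

supercritical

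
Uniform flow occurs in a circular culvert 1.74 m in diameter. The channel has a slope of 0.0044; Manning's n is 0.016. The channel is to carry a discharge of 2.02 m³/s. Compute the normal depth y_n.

Manning's equation rearranged: A R^(2/3) = nQ / (1·√S) = 0.016 × 2.02 / (√0.0044) = 0.4872.
At y = 0.795 m: A R^(2/3) = 0.5841 — high.
At y = 0.628 m: A R^(2/3) = 0.3803 — low.
At y = 0.718 m: A R^(2/3) = 0.4869 — matches.

y_n = 0.718 m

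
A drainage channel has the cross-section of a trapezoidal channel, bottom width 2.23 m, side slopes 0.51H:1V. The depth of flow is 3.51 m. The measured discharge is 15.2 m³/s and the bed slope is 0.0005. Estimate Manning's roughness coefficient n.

n = 0.0259

With bottom width b = 2.23 m and side slope z = 0.51: A = (b + zy)y = (2.23 + 0.51×3.51)×3.51 = 14.11 m²; P = b + 2y√(1+z²) = 2.23 + 2×3.51×1.123 = 10.11 m.
Hydraulic radius R = A/P = 14.11/10.11 = 1.396 m.
Rearranging Manning's equation: n = (1/Q) A R^(2/3) S^(1/2) = (1/15.2) × 14.11 × 1.396^(2/3) × √0.0005 = 0.0259.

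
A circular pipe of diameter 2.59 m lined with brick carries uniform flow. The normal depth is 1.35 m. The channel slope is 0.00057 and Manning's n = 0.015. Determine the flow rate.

Q = 3.37 m³/s

For a circular section of diameter D = 2.59 m at depth y = 1.35 m, the central angle is θ = 2 arccos(1 − 2y/D) = 3.227 rad. Then A = (D²/8)(θ − sin θ) = 2.777 m² and P = Dθ/2 = 4.178 m.
Hydraulic radius R = A/P = 2.777/4.178 = 0.6645 m.
Manning's equation: Q = (1/n) A R^(2/3) S^(1/2) = (1/0.015) × 2.777 × 0.6645^(2/3) × 0.00057^(1/2) = 3.37 m³/s.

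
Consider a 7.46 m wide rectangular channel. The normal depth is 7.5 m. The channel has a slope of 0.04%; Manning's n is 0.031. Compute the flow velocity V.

V = 1.19 m/s

Flow area A = b·y = 7.46 × 7.5 = 55.95 m². Wetted perimeter P = b + 2y = 7.46 + 2×7.5 = 22.46 m.
Hydraulic radius R = A/P = 55.95/22.46 = 2.491 m.
From Manning's equation, V = (1/n) R^(2/3) S^(1/2) = (1/0.031) × 2.491^(2/3) × 0.0004^(1/2) = 1.19 m/s.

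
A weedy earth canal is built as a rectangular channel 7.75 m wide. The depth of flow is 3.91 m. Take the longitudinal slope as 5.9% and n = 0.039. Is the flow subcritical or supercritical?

Flow area A = b·y = 7.75 × 3.91 = 30.3 m². Wetted perimeter P = b + 2y = 7.75 + 2×3.91 = 15.57 m.
Hydraulic radius R = A/P = 30.3/15.57 = 1.946 m.
V = (1/n) R^(2/3) √S = (1/0.039) × 1.946^(2/3) × √0.059 = 9.709 m/s. Hydraulic depth D_h = A/T = 30.3/7.75 = 3.91 m.
Froude number Fr = V/√(g·D_h) = 9.709/√(9.81×3.91) = 1.57, which is greater than 1, so the flow is supercritical.

supercritical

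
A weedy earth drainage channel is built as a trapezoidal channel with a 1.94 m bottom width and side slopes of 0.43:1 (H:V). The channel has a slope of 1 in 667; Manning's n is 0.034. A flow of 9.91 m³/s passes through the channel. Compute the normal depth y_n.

Manning's equation rearranged: A R^(2/3) = nQ / (1·√S) = 0.034 × 9.91 / (√0.001499) = 8.702.
At y = 3.1 m: A R^(2/3) = 11.25 — too large.
At y = 2.03 m: A R^(2/3) = 5.315 — too small.
At y = 2.69 m: A R^(2/3) = 8.706 — matches.

y_n = 2.69 m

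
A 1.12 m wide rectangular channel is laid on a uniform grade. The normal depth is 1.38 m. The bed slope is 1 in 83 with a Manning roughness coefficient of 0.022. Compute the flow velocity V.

Flow area A = b·y = 1.12 × 1.38 = 1.546 m². Wetted perimeter P = b + 2y = 1.12 + 2×1.38 = 3.88 m.
Hydraulic radius R = A/P = 1.546/3.88 = 0.3984 m.
From Manning's equation, V = (1/n) R^(2/3) S^(1/2) = (1/0.022) × 0.3984^(2/3) × 0.01205^(1/2) = 2.7 m/s.

V = 2.7 m/s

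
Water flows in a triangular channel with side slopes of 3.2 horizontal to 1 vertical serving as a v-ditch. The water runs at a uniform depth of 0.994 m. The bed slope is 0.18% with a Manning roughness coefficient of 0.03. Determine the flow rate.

For a triangular section with side slope z = 3.2: A = zy² = 3.2×0.994² = 3.162 m²; P = 2y√(1+z²) = 2×0.994×3.353 = 6.665 m.
Hydraulic radius R = A/P = 3.162/6.665 = 0.4744 m.
Manning's equation: Q = (1/n) A R^(2/3) S^(1/2) = (1/0.03) × 3.162 × 0.4744^(2/3) × 0.0018^(1/2) = 2.72 m³/s.

Q = 2.72 m³/s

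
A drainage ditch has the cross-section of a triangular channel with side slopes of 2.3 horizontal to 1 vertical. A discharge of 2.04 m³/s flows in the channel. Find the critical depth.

At critical depth, Q² T / (g A³) = 1, i.e. A³/T = Q²/g = 2.04²/9.81 = 0.4242.
At y = 0.849 m: A³/T = 1.167 — over.
At y = 0.484 m: A³/T = 0.07025 — short.
At y = 0.693 m: A³/T = 0.4228 — matches.

y_c = 0.693 m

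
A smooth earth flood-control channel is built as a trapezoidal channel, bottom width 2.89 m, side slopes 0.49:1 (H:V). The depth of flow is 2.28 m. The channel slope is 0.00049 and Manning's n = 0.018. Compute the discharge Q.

Q = 12.3 m³/s

With bottom width b = 2.89 m and side slope z = 0.49: A = (b + zy)y = (2.89 + 0.49×2.28)×2.28 = 9.136 m²; P = b + 2y√(1+z²) = 2.89 + 2×2.28×1.114 = 7.968 m.
Hydraulic radius R = A/P = 9.136/7.968 = 1.147 m.
Manning's equation: Q = (1/n) A R^(2/3) S^(1/2) = (1/0.018) × 9.136 × 1.147^(2/3) × 0.00049^(1/2) = 12.3 m³/s.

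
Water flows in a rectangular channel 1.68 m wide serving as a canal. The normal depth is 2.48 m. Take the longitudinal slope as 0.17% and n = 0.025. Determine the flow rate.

Flow area A = b·y = 1.68 × 2.48 = 4.166 m². Wetted perimeter P = b + 2y = 1.68 + 2×2.48 = 6.64 m.
Hydraulic radius R = A/P = 4.166/6.64 = 0.6275 m.
Manning's equation: Q = (1/n) A R^(2/3) S^(1/2) = (1/0.025) × 4.166 × 0.6275^(2/3) × 0.0017^(1/2) = 5.04 m³/s.

Q = 5.04 m³/s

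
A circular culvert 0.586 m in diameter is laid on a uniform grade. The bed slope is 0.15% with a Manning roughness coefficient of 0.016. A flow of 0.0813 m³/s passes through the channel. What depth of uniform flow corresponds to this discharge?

Manning's equation rearranged: A R^(2/3) = nQ / (1·√S) = 0.016 × 0.0813 / (√0.0015) = 0.03359.
At y = 0.335 m: A R^(2/3) = 0.0467 — over.
At y = 0.275 m: A R^(2/3) = 0.0336 — matches.

y_n = 0.275 m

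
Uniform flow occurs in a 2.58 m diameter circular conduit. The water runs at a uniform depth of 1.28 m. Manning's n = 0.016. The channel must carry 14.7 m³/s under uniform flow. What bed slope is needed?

For a circular section of diameter D = 2.58 m at depth y = 1.28 m, the central angle is θ = 2 arccos(1 − 2y/D) = 3.126 rad. Then A = (D²/8)(θ − sin θ) = 2.588 m² and P = Dθ/2 = 4.033 m.
Hydraulic radius R = A/P = 2.588/4.033 = 0.6418 m.
From Manning's equation, S = [nQ / (1 A R^(2/3))]² = [0.016 × 14.7 / (1 × 2.588 × 0.6418^(2/3))]² = 0.0149.

S = 0.0149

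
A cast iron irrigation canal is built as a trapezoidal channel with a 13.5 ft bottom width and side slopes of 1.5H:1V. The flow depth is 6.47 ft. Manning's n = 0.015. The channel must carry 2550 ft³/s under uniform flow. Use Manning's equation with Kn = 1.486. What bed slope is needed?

With bottom width b = 13.5 ft and side slope z = 1.5: A = (b + zy)y = (13.5 + 1.5×6.47)×6.47 = 150.1 ft²; P = b + 2y√(1+z²) = 13.5 + 2×6.47×1.803 = 36.83 ft.
Hydraulic radius R = A/P = 150.1/36.83 = 4.077 ft.
From Manning's equation, S = [nQ / (1.486 A R^(2/3))]² = [0.015 × 2550 / (1.486 × 150.1 × 4.077^(2/3))]² = 0.00451.

S = 0.00451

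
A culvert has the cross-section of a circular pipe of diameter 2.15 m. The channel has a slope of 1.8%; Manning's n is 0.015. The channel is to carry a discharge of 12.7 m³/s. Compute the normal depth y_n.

Manning's equation rearranged: A R^(2/3) = nQ / (1·√S) = 0.015 × 12.7 / (√0.018) = 1.42.
At y = 1.5 m: A R^(2/3) = 2.001 — high.
At y = 1.19 m: A R^(2/3) = 1.42 — ≈ 1.42.

y_n = 1.19 m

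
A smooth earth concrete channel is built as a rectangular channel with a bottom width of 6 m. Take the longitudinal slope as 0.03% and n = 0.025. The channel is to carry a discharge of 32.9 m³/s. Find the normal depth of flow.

y_n = 5.16 m

Manning's equation rearranged: A R^(2/3) = nQ / (1·√S) = 0.025 × 32.9 / (√0.0003) = 47.49.
Trying y = 5.72 m: A R^(2/3) = 53.89 — too large.
Trying y = 5.16 m: A R^(2/3) = 47.44 — ≈ 47.49.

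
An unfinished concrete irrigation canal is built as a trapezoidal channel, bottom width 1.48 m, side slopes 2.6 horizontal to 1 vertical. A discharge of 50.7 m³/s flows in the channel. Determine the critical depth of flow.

At critical depth, Q² T / (g A³) = 1, i.e. A³/T = Q²/g = 50.7²/9.81 = 262.
Trying y = 2.41 m: A³/T = 464.3 — too large.
Trying y = 1.49 m: A³/T = 55.02 — too small.
Trying y = 2.12 m: A³/T = 260.5 — ≈ 262.

y_c = 2.12 m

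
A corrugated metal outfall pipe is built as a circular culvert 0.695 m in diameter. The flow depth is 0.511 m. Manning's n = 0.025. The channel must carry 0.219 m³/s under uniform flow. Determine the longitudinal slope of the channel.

S = 0.00271

For a circular section of diameter D = 0.695 m at depth y = 0.511 m, the central angle is θ = 2 arccos(1 − 2y/D) = 4.121 rad. Then A = (D²/8)(θ − sin θ) = 0.299 m² and P = Dθ/2 = 1.432 m.
Hydraulic radius R = A/P = 0.299/1.432 = 0.2088 m.
From Manning's equation, S = [nQ / (1 A R^(2/3))]² = [0.025 × 0.219 / (1 × 0.299 × 0.2088^(2/3))]² = 0.00271.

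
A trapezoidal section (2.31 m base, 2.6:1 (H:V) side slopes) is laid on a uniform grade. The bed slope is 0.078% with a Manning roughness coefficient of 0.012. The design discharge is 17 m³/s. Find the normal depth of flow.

y_n = 1.4 m

Manning's equation rearranged: A R^(2/3) = nQ / (1·√S) = 0.012 × 17 / (√0.00078) = 7.304.
Try y = 1.62 m: A R^(2/3) = 10.08 — too large.
Try y = 1.4 m: A R^(2/3) = 7.321 — matches.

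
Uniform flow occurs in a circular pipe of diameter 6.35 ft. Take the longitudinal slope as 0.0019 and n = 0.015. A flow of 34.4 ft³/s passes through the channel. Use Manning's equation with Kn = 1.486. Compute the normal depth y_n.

y_n = 1.85 ft

Manning's equation rearranged: A R^(2/3) = nQ / (1.486·√S) = 0.015 × 34.4 / (1.486 × √0.0019) = 7.966.
Trying y = 2.1 ft: A R^(2/3) = 10.18 — over.
Trying y = 1.85 ft: A R^(2/3) = 7.973 — ≈ 7.966.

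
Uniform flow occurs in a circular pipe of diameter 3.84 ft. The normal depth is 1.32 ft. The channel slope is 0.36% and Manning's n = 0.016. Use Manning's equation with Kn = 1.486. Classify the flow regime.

subcritical

For a circular section of diameter D = 3.84 ft at depth y = 1.32 ft, the central angle is θ = 2 arccos(1 − 2y/D) = 2.506 rad. Then A = (D²/8)(θ − sin θ) = 3.525 ft² and P = Dθ/2 = 4.811 ft.
Hydraulic radius R = A/P = 3.525/4.811 = 0.7326 ft.
V = (1.486/n) R^(2/3) √S = (1.486/0.016) × 0.7326^(2/3) × √0.0036 = 4.528 ft/s. Hydraulic depth D_h = A/T = 3.525/3.648 = 0.9663 ft.
Froude number Fr = V/√(g·D_h) = 4.528/√(32.2×0.9663) = 0.812, which is less than 1, so the flow is subcritical.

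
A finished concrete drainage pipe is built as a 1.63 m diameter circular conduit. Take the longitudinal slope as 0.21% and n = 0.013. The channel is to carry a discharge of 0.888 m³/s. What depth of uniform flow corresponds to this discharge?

y_n = 0.519 m

Manning's equation rearranged: A R^(2/3) = nQ / (1·√S) = 0.013 × 0.888 / (√0.0021) = 0.2519.
At y = 0.395 m: A R^(2/3) = 0.1477 — low.
At y = 0.597 m: A R^(2/3) = 0.3284 — high.
At y = 0.519 m: A R^(2/3) = 0.2519 — matches.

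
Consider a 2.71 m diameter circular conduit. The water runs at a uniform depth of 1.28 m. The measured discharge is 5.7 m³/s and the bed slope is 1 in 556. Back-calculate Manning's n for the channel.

For a circular section of diameter D = 2.71 m at depth y = 1.28 m, the central angle is θ = 2 arccos(1 − 2y/D) = 3.031 rad. Then A = (D²/8)(θ − sin θ) = 2.681 m² and P = Dθ/2 = 4.107 m.
Hydraulic radius R = A/P = 2.681/4.107 = 0.6528 m.
Rearranging Manning's equation: n = (1/Q) A R^(2/3) S^(1/2) = (1/5.7) × 2.681 × 0.6528^(2/3) × √0.001799 = 0.015.

n = 0.015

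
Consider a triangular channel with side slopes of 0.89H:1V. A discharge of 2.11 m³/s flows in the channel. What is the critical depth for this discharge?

At critical depth, Q² T / (g A³) = 1, i.e. A³/T = Q²/g = 2.11²/9.81 = 0.4538.
Try y = 0.779 m: A³/T = 0.1136 — low.
Try y = 1.12 m: A³/T = 0.698 — high.
Try y = 1.03 m: A³/T = 0.4591 — close enough.

y_c = 1.03 m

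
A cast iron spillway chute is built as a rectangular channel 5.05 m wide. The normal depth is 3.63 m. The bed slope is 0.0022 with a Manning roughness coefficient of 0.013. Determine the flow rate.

Q = 86.3 m³/s

Flow area A = b·y = 5.05 × 3.63 = 18.33 m². Wetted perimeter P = b + 2y = 5.05 + 2×3.63 = 12.31 m.
Hydraulic radius R = A/P = 18.33/12.31 = 1.489 m.
Manning's equation: Q = (1/n) A R^(2/3) S^(1/2) = (1/0.013) × 18.33 × 1.489^(2/3) × 0.0022^(1/2) = 86.3 m³/s.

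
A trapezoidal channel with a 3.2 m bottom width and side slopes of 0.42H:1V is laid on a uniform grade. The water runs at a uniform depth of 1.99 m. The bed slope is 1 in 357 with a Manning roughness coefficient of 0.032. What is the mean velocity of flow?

With bottom width b = 3.2 m and side slope z = 0.42: A = (b + zy)y = (3.2 + 0.42×1.99)×1.99 = 8.031 m²; P = b + 2y√(1+z²) = 3.2 + 2×1.99×1.085 = 7.517 m.
Hydraulic radius R = A/P = 8.031/7.517 = 1.068 m.
From Manning's equation, V = (1/n) R^(2/3) S^(1/2) = (1/0.032) × 1.068^(2/3) × 0.002801^(1/2) = 1.73 m/s.

V = 1.73 m/s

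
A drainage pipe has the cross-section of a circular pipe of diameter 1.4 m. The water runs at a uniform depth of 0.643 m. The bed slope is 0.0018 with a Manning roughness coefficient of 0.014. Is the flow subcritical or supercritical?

For a circular section of diameter D = 1.4 m at depth y = 0.643 m, the central angle is θ = 2 arccos(1 − 2y/D) = 2.979 rad. Then A = (D²/8)(θ − sin θ) = 0.69 m² and P = Dθ/2 = 2.085 m.
Hydraulic radius R = A/P = 0.69/2.085 = 0.3309 m.
V = (1/n) R^(2/3) √S = (1/0.014) × 0.3309^(2/3) × √0.0018 = 1.45 m/s. Hydraulic depth D_h = A/T = 0.69/1.395 = 0.4945 m.
Froude number Fr = V/√(g·D_h) = 1.45/√(9.81×0.4945) = 0.658, which is less than 1, so the flow is subcritical.

subcritical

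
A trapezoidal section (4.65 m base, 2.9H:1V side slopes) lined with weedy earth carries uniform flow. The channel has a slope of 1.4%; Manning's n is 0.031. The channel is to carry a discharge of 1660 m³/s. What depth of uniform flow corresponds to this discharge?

y_n = 7.13 m

Manning's equation rearranged: A R^(2/3) = nQ / (1·√S) = 0.031 × 1660 / (√0.014) = 434.9.
At y = 6.34 m: A R^(2/3) = 327.2 — low.
At y = 7.13 m: A R^(2/3) = 434.4 — ≈ 434.9.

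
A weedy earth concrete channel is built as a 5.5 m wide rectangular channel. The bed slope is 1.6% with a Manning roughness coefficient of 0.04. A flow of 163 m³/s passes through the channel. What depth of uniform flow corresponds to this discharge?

y_n = 6.12 m

Manning's equation rearranged: A R^(2/3) = nQ / (1·√S) = 0.04 × 163 / (√0.016) = 51.55.
Try y = 7.76 m: A R^(2/3) = 68.44 — over.
Try y = 5.28 m: A R^(2/3) = 43.1 — short.
Try y = 6.12 m: A R^(2/3) = 51.59 — ≈ 51.55.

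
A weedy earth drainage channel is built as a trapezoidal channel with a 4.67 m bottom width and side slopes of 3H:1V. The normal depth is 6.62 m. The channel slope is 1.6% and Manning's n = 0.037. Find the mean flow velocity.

V = 7.86 m/s

With bottom width b = 4.67 m and side slope z = 3: A = (b + zy)y = (4.67 + 3×6.62)×6.62 = 162.4 m²; P = b + 2y√(1+z²) = 4.67 + 2×6.62×3.162 = 46.54 m.
Hydraulic radius R = A/P = 162.4/46.54 = 3.489 m.
From Manning's equation, V = (1/n) R^(2/3) S^(1/2) = (1/0.037) × 3.489^(2/3) × 0.016^(1/2) = 7.86 m/s.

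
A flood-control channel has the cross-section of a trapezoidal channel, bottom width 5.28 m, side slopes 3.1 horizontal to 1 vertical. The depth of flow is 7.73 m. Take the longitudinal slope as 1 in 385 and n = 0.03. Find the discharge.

With bottom width b = 5.28 m and side slope z = 3.1: A = (b + zy)y = (5.28 + 3.1×7.73)×7.73 = 226 m²; P = b + 2y√(1+z²) = 5.28 + 2×7.73×3.257 = 55.64 m.
Hydraulic radius R = A/P = 226/55.64 = 4.063 m.
Manning's equation: Q = (1/n) A R^(2/3) S^(1/2) = (1/0.03) × 226 × 4.063^(2/3) × 0.002597^(1/2) = 978 m³/s.

Q = 978 m³/s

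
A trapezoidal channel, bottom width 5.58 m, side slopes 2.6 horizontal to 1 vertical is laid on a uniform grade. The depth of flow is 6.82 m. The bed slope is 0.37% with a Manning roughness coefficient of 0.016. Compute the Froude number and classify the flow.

With bottom width b = 5.58 m and side slope z = 2.6: A = (b + zy)y = (5.58 + 2.6×6.82)×6.82 = 159 m²; P = b + 2y√(1+z²) = 5.58 + 2×6.82×2.786 = 43.58 m.
Hydraulic radius R = A/P = 159/43.58 = 3.648 m.
V = (1/n) R^(2/3) √S = (1/0.016) × 3.648^(2/3) × √0.0037 = 9.01 m/s. Hydraulic depth D_h = A/T = 159/41.04 = 3.874 m.
Froude number Fr = V/√(g·D_h) = 9.01/√(9.81×3.874) = 1.46, which is greater than 1, so the flow is supercritical.

supercritical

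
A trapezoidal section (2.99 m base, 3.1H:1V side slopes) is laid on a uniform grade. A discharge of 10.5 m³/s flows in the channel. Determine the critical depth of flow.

At critical depth, Q² T / (g A³) = 1, i.e. A³/T = Q²/g = 10.5²/9.81 = 11.24.
Try y = 0.617 m: A³/T = 4.061 — low.
Try y = 1.02 m: A³/T = 26.53 — high.
Try y = 0.814 m: A³/T = 11.25 — ≈ 11.24.

y_c = 0.814 m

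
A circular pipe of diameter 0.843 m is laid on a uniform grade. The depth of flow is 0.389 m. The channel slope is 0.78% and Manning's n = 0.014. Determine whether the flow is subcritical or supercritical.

supercritical

For a circular section of diameter D = 0.843 m at depth y = 0.389 m, the central angle is θ = 2 arccos(1 − 2y/D) = 2.987 rad. Then A = (D²/8)(θ − sin θ) = 0.2517 m² and P = Dθ/2 = 1.259 m.
Hydraulic radius R = A/P = 0.2517/1.259 = 0.1999 m.
V = (1/n) R^(2/3) √S = (1/0.014) × 0.1999^(2/3) × √0.0078 = 2.157 m/s. Hydraulic depth D_h = A/T = 0.2517/0.8405 = 0.2995 m.
Froude number Fr = V/√(g·D_h) = 2.157/√(9.81×0.2995) = 1.26, which is greater than 1, so the flow is supercritical.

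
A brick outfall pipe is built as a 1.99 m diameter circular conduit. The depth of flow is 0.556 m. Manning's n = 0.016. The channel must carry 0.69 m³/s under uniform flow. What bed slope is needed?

S = 0.0011

For a circular section of diameter D = 1.99 m at depth y = 0.556 m, the central angle is θ = 2 arccos(1 − 2y/D) = 2.228 rad. Then A = (D²/8)(θ − sin θ) = 0.7108 m² and P = Dθ/2 = 2.217 m.
Hydraulic radius R = A/P = 0.7108/2.217 = 0.3207 m.
From Manning's equation, S = [nQ / (1 A R^(2/3))]² = [0.016 × 0.69 / (1 × 0.7108 × 0.3207^(2/3))]² = 0.0011.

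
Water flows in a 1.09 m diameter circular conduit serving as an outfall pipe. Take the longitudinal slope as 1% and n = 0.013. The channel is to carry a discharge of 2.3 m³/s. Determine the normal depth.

y_n = 0.712 m

Manning's equation rearranged: A R^(2/3) = nQ / (1·√S) = 0.013 × 2.3 / (√0.01) = 0.299.
At y = 0.852 m: A R^(2/3) = 0.3744 — over.
At y = 0.593 m: A R^(2/3) = 0.2257 — short.
At y = 0.712 m: A R^(2/3) = 0.2988 — close enough.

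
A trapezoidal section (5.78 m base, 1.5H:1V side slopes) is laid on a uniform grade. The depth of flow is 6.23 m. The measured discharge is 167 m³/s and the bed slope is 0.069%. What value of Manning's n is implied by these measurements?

With bottom width b = 5.78 m and side slope z = 1.5: A = (b + zy)y = (5.78 + 1.5×6.23)×6.23 = 94.23 m²; P = b + 2y√(1+z²) = 5.78 + 2×6.23×1.803 = 28.24 m.
Hydraulic radius R = A/P = 94.23/28.24 = 3.336 m.
Rearranging Manning's equation: n = (1/Q) A R^(2/3) S^(1/2) = (1/167) × 94.23 × 3.336^(2/3) × √0.00069 = 0.0331.

n = 0.0331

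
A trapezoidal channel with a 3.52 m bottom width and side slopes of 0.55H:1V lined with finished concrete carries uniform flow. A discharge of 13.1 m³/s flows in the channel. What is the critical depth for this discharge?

y_c = 1.06 m

At critical depth, Q² T / (g A³) = 1, i.e. A³/T = Q²/g = 13.1²/9.81 = 17.49.
Try y = 1.27 m: A³/T = 31.27 — high.
Try y = 1.06 m: A³/T = 17.56 — close enough.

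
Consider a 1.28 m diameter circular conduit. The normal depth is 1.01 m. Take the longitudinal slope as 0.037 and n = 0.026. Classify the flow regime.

For a circular section of diameter D = 1.28 m at depth y = 1.01 m, the central angle is θ = 2 arccos(1 − 2y/D) = 4.374 rad. Then A = (D²/8)(θ − sin θ) = 1.089 m² and P = Dθ/2 = 2.8 m.
Hydraulic radius R = A/P = 1.089/2.8 = 0.389 m.
V = (1/n) R^(2/3) √S = (1/0.026) × 0.389^(2/3) × √0.037 = 3.942 m/s. Hydraulic depth D_h = A/T = 1.089/1.044 = 1.043 m.
Froude number Fr = V/√(g·D_h) = 3.942/√(9.81×1.043) = 1.23, which is greater than 1, so the flow is supercritical.

supercritical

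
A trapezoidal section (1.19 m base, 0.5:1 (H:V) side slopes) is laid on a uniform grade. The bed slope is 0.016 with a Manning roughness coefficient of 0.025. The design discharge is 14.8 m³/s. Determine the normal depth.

y_n = 1.77 m

Manning's equation rearranged: A R^(2/3) = nQ / (1·√S) = 0.025 × 14.8 / (√0.016) = 2.925.
Trying y = 1.38 m: A R^(2/3) = 1.859 — short.
Trying y = 1.77 m: A R^(2/3) = 2.932 — ≈ 2.925.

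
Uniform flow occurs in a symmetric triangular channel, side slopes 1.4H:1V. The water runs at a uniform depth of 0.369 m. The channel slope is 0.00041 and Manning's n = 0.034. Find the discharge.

Q = 0.0321 m³/s

For a triangular section with side slope z = 1.4: A = zy² = 1.4×0.369² = 0.1906 m²; P = 2y√(1+z²) = 2×0.369×1.72 = 1.27 m.
Hydraulic radius R = A/P = 0.1906/1.27 = 0.1501 m.
Manning's equation: Q = (1/n) A R^(2/3) S^(1/2) = (1/0.034) × 0.1906 × 0.1501^(2/3) × 0.00041^(1/2) = 0.0321 m³/s.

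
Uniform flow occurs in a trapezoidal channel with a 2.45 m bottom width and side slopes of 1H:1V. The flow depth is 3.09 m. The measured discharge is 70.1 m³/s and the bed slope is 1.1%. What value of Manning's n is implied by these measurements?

n = 0.034

With bottom width b = 2.45 m and side slope z = 1: A = (b + zy)y = (2.45 + 1×3.09)×3.09 = 17.12 m²; P = b + 2y√(1+z²) = 2.45 + 2×3.09×1.414 = 11.19 m.
Hydraulic radius R = A/P = 17.12/11.19 = 1.53 m.
Rearranging Manning's equation: n = (1/Q) A R^(2/3) S^(1/2) = (1/70.1) × 17.12 × 1.53^(2/3) × √0.011 = 0.034.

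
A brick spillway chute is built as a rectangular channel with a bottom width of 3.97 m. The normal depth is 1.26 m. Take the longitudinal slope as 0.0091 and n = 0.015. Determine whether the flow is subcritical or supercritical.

supercritical

Flow area A = b·y = 3.97 × 1.26 = 5.002 m². Wetted perimeter P = b + 2y = 3.97 + 2×1.26 = 6.49 m.
Hydraulic radius R = A/P = 5.002/6.49 = 0.7708 m.
V = (1/n) R^(2/3) √S = (1/0.015) × 0.7708^(2/3) × √0.0091 = 5.346 m/s. Hydraulic depth D_h = A/T = 5.002/3.97 = 1.26 m.
Froude number Fr = V/√(g·D_h) = 5.346/√(9.81×1.26) = 1.52, which is greater than 1, so the flow is supercritical.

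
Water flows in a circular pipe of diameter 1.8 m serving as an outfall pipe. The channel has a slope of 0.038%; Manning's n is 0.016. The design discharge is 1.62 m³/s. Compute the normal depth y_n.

Manning's equation rearranged: A R^(2/3) = nQ / (1·√S) = 0.016 × 1.62 / (√0.00038) = 1.33.
Trying y = 1.03 m: A R^(2/3) = 0.9325 — low.
Trying y = 1.53 m: A R^(2/3) = 1.54 — high.
Trying y = 1.32 m: A R^(2/3) = 1.327 — ≈ 1.33.

y_n = 1.32 m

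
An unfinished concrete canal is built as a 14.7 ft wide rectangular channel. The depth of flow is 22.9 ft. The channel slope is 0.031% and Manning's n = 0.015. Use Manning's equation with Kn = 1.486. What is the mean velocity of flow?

Flow area A = b·y = 14.7 × 22.9 = 336.6 ft². Wetted perimeter P = b + 2y = 14.7 + 2×22.9 = 60.5 ft.
Hydraulic radius R = A/P = 336.6/60.5 = 5.564 ft.
From Manning's equation, V = (1.486/n) R^(2/3) S^(1/2) = (1.486/0.015) × 5.564^(2/3) × 0.00031^(1/2) = 5.48 ft/s.

V = 5.48 ft/s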